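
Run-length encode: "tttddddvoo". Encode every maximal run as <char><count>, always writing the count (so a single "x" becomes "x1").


String: "tttddddvoo"
Scanning for consecutive runs:
  't' x 3
  'd' x 4
  'v' x 1
  'o' x 2
RLE = "t3d4v1o2"


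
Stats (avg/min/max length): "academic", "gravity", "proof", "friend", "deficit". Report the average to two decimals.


Lengths: "academic"=8, "gravity"=7, "proof"=5, "friend"=6, "deficit"=7
Sum = 33, Count = 5
Average = 33/5 = 6.60
= avg=6.60, min=5, max=8


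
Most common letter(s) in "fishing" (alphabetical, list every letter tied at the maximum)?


Word: "fishing"
Letter counts:
  'f': 1
  'g': 1
  'h': 1
  'i': 2
  'n': 1
  's': 1
Maximum count = 2
Most frequent = 'i' (2 times each)


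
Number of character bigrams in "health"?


Word: "health" (length 6)
Number of 2-grams = length - 2 + 1 = 6 - 2 + 1
= 5


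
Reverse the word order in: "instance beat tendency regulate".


Original: "instance beat tendency regulate"
Words (1..n): instance | beat | tendency | regulate
Reversed (n..1): regulate | tendency | beat | instance
Result = "regulate tendency beat instance"


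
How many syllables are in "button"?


Word: "button"
Syllable breakdown: but | ton
Counting: 2 parts
= 2 syllables


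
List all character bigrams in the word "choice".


Word: "choice" (length 6)
Number of bigrams = 6 - 2 + 1 = 5
  Position 0: "ch"
  Position 1: "ho"
  Position 2: "oi"
  Position 3: "ic"
  Position 4: "ce"
Bigrams = "ch", "ho", "oi", "ic", "ce"


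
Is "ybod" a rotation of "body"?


Word: "body", Candidate: "ybod"
Method: check if candidate is substring of word+word
"bodybody" contains "ybod"? Yes
Is rotation = Yes


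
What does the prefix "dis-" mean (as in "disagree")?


Prefix: dis-
As in: disagree -> dis- + agree
Meaning = not / opposite


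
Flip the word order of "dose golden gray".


Original: "dose golden gray"
Words (1..n): dose | golden | gray
Reversed (n..1): gray | golden | dose
Result = "gray golden dose"


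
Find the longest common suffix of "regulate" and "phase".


Word 1: "regulate"
Word 2: "phase"
Comparing from end:
  Pos -1: 'e' == 'e'
  Pos -2: 't' != 's' (stop)
LCS = "e" (length 1)


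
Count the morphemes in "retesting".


Word: "retesting"
Morphemes: re- | test | -ing
Each morpheme carries meaning
= 3 morphemes


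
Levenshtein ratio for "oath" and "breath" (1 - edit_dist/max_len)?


Word 1: "oath" (length 4)
Word 2: "breath" (length 6)
One optimal edit sequence:
  1. insert 'b'  (+1)
  2. insert 'r'  (+1)
  3. substitute 'o' -> 'e'  (+1)
  4. keep 'a'
  5. keep 't'
  6. keep 'h'
Edit distance = 3
Max length = max(4, 6) = 6
Similarity = 1 - 3/6
= 0.5000


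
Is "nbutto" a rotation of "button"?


Word: "button", Candidate: "nbutto"
Method: check if candidate is substring of word+word
"buttonbutton" contains "nbutto"? Yes
Is rotation = Yes


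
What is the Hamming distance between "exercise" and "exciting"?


Comparing character by character (same length = 8):
  Pos 0: 'e' vs 'e' =
  Pos 1: 'x' vs 'x' =
  Pos 2: 'e' vs 'c' !=
  Pos 3: 'r' vs 'i' !=
  Pos 4: 'c' vs 't' !=
  Pos 5: 'i' vs 'i' =
  Pos 6: 's' vs 'n' !=
  Pos 7: 'e' vs 'g' !=
Hamming distance = 5


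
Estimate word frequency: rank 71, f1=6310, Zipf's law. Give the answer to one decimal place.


Zipf's law: f(r) = f(1) / r
f(1) = 6310
f(71) = 6310 / 71
= 88.9 occurrences


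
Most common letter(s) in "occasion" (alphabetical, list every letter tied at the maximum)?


Word: "occasion"
Letter counts:
  'a': 1
  'c': 2
  'i': 1
  'n': 1
  'o': 2
  's': 1
Maximum count = 2
Most frequent = 'c', 'o' (2 times each)


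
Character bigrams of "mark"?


Word: "mark" (length 4)
Number of bigrams = 4 - 2 + 1 = 3
  Position 0: "ma"
  Position 1: "ar"
  Position 2: "rk"
Bigrams = "ma", "ar", "rk"


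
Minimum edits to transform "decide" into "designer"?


Word 1: "decide" (length 6)
Word 2: "designer" (length 8)
One optimal edit sequence (insert/delete/substitute each cost 1):
  1. keep 'd'
  2. keep 'e'
  3. substitute 'c' -> 's'  (+1)
  4. keep 'i'
  5. insert 'g'  (+1)
  6. substitute 'd' -> 'n'  (+1)
  7. keep 'e'
  8. insert 'r'  (+1)
Total edit operations: 4
Edit distance = 4


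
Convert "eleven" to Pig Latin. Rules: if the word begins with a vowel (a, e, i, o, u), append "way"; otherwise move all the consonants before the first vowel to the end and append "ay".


Word: "eleven"
Starts with vowel → add 'way'
Pig Latin = "elevenway"


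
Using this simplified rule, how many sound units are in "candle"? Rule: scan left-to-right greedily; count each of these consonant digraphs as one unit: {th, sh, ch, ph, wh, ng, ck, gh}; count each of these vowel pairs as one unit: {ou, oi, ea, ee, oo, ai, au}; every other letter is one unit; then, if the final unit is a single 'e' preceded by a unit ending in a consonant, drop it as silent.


Word: "candle" (6 letters)
Left-to-right scan:
  (1) 'c' (letter)
  (2) 'a' (letter)
  (3) 'n' (letter)
  (4) 'd' (letter)
  (5) 'l' (letter)
  (6) 'e' (letter)
Units from scan: 6
Final unit is 'e' after a consonant -> drop as silent (-1)
Sound units = 5 units


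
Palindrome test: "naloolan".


Word: "naloolan"
Reversed: "naloolan"
Forward == Backward? naloolan == naloolan
Palindrome = Yes


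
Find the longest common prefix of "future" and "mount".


Word 1: "future"
Word 2: "mount"
Comparing from start:
  Pos 0: 'f' != 'm' (stop)
LCP = "" (length 0)


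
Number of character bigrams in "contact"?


Word: "contact" (length 7)
Number of 2-grams = length - 2 + 1 = 7 - 2 + 1
= 6


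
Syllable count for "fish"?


Word: "fish"
Syllable breakdown: fish
Counting: 1 part
= 1 syllable


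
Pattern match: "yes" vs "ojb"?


Pattern of "yes": [0, 1, 2]
Pattern of "ojb": [0, 1, 2]
Patterns match
Same pattern = Yes


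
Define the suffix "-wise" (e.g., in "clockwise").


Suffix: -wise
Example: clockwise = clock + -wise
Meaning = in the manner of


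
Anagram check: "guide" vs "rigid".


Word 1: "guide" → sorted: degiu
Word 2: "rigid" → sorted: dgiir
Same letters? degiu != dgiir
Anagram = No


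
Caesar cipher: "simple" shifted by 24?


Word: "simple"
Shift: 24
Each letter → (letter + shift) mod 26:
  's' (18) + 24 = 16 → 'q'
  'i' (8) + 24 = 6 → 'g'
  'm' (12) + 24 = 10 → 'k'
  'p' (15) + 24 = 13 → 'n'
  'l' (11) + 24 = 9 → 'j'
  'e' (4) + 24 = 2 → 'c'
Result = "qgknjc"


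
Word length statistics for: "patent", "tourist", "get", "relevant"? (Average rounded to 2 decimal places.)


Lengths: "patent"=6, "tourist"=7, "get"=3, "relevant"=8
Sum = 24, Count = 4
Average = 24/4 = 6.00
= avg=6.00, min=3, max=8


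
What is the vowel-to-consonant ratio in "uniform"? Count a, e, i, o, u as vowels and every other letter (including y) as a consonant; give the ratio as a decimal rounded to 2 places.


Word: "uniform"
Vowels (a,e,i,o,u): 3
Consonants: 4
Ratio = 3/4
= 0.75


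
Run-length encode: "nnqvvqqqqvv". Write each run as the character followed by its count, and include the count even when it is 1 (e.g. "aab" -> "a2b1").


String: "nnqvvqqqqvv"
Scanning for consecutive runs:
  'n' x 2
  'q' x 1
  'v' x 2
  'q' x 4
  'v' x 2
RLE = "n2q1v2q4v2"


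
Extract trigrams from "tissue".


Word: "tissue" (length 6)
Number of trigrams = 6 - 3 + 1 = 4
  Position 0: "tis"
  Position 1: "iss"
  Position 2: "ssu"
  Position 3: "sue"
Trigrams = "tis", "iss", "ssu", "sue"


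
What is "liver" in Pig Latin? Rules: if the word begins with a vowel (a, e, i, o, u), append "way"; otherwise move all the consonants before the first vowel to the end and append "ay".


Word: "liver"
Starts with consonant(s) → move to end, add 'ay'
Consonant cluster: "l"
Pig Latin = "iverlay"


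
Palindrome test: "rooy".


Word: "rooy"
Reversed: "yoor"
Forward == Backward? rooy != yoor
Palindrome = No


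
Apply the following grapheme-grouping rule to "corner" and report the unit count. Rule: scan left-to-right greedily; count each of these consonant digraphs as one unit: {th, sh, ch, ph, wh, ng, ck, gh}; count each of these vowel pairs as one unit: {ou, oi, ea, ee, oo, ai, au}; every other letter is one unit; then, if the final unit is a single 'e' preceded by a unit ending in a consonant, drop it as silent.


Word: "corner" (6 letters)
Left-to-right scan:
  1. 'c' (letter)
  2. 'o' (letter)
  3. 'r' (letter)
  4. 'n' (letter)
  5. 'e' (letter)
  6. 'r' (letter)
Units from scan: 6
Sound units = 6 units


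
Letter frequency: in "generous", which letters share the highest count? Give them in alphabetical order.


Word: "generous"
Letter counts:
  'e': 2
  'g': 1
  'n': 1
  'o': 1
  'r': 1
  's': 1
  'u': 1
Maximum count = 2
Most frequent = 'e' (2 times each)


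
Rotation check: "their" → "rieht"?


Word: "their", Candidate: "rieht"
Method: check if candidate is substring of word+word
"theirtheir" contains "rieht"? No
Is rotation = No


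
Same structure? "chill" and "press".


Pattern of "chill": [0, 1, 2, 3, 3]
Pattern of "press": [0, 1, 2, 3, 3]
Patterns match
Same pattern = Yes


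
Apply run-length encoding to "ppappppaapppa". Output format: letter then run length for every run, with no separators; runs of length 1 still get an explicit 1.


String: "ppappppaapppa"
Scanning for consecutive runs:
  'p' x 2
  'a' x 1
  'p' x 4
  'a' x 2
  'p' x 3
  'a' x 1
RLE = "p2a1p4a2p3a1"


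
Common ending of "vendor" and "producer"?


Word 1: "vendor"
Word 2: "producer"
Comparing from end:
  Pos -1: 'r' == 'r'
  Pos -2: 'o' != 'e' (stop)
LCS = "r" (length 1)


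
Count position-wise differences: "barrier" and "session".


Comparing character by character (same length = 7):
  Pos 0: 'b' vs 's' !=
  Pos 1: 'a' vs 'e' !=
  Pos 2: 'r' vs 's' !=
  Pos 3: 'r' vs 's' !=
  Pos 4: 'i' vs 'i' =
  Pos 5: 'e' vs 'o' !=
  Pos 6: 'r' vs 'n' !=
Hamming distance = 6


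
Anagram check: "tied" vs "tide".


Word 1: "tied" → sorted: deit
Word 2: "tide" → sorted: deit
Same letters? deit == deit
Anagram = Yes


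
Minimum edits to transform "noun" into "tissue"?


Word 1: "noun" (length 4)
Word 2: "tissue" (length 6)
One optimal edit sequence (insert/delete/substitute each cost 1):
  1. insert 't'  (+1)
  2. insert 'i'  (+1)
  3. substitute 'n' -> 's'  (+1)
  4. substitute 'o' -> 's'  (+1)
  5. keep 'u'
  6. substitute 'n' -> 'e'  (+1)
Total edit operations: 5
Edit distance = 5


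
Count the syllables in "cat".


Word: "cat"
Syllable breakdown: cat
Counting: 1 part
= 1 syllable


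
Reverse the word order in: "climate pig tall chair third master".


Original: "climate pig tall chair third master"
Words (1..n): climate | pig | tall | chair | third | master
Reversed (n..1): master | third | chair | tall | pig | climate
Result = "master third chair tall pig climate"


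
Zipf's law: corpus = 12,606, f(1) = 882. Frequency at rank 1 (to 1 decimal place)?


Zipf's law: f(r) = f(1) / r
f(1) = 882
f(1) = 882 / 1
= 882.0 occurrences


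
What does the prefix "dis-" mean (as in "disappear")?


Prefix: dis-
As in: disappear -> dis- + appear
Meaning = not / opposite


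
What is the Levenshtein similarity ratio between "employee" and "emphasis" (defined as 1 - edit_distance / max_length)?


Word 1: "employee" (length 8)
Word 2: "emphasis" (length 8)
One optimal edit sequence:
  1. keep 'e'
  2. keep 'm'
  3. keep 'p'
  4. substitute 'l' -> 'h'  (+1)
  5. substitute 'o' -> 'a'  (+1)
  6. substitute 'y' -> 's'  (+1)
  7. substitute 'e' -> 'i'  (+1)
  8. substitute 'e' -> 's'  (+1)
Edit distance = 5
Max length = max(8, 8) = 8
Similarity = 1 - 5/8
= 0.3750


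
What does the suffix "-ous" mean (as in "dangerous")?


Suffix: -ous
Example: dangerous (danger + -ous)
Meaning = having quality of


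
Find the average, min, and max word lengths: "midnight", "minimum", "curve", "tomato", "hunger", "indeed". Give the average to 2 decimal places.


Lengths: "midnight"=8, "minimum"=7, "curve"=5, "tomato"=6, "hunger"=6, "indeed"=6
Sum = 38, Count = 6
Average = 38/6 = 6.33
= avg=6.33, min=5, max=8


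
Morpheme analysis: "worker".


Word: "worker"
Morphemes: work | -er
Each morpheme carries meaning
= 2 morphemes


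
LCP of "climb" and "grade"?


Word 1: "climb"
Word 2: "grade"
Comparing from start:
  Pos 0: 'c' != 'g' (stop)
LCP = "" (length 0)


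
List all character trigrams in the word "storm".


Word: "storm" (length 5)
Number of trigrams = 5 - 3 + 1 = 3
  Position 0: "sto"
  Position 1: "tor"
  Position 2: "orm"
Trigrams = "sto", "tor", "orm"


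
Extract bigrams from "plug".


Word: "plug" (length 4)
Number of bigrams = 4 - 2 + 1 = 3
  Position 0: "pl"
  Position 1: "lu"
  Position 2: "ug"
Bigrams = "pl", "lu", "ug"


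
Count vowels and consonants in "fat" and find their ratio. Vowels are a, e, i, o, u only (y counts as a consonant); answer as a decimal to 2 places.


Word: "fat"
Vowels (a,e,i,o,u): 1
Consonants: 2
Ratio = 1/2
= 0.50


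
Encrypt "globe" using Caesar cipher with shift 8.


Word: "globe"
Shift: 8
Each letter → (letter + shift) mod 26:
  'g' (6) + 8 = 14 → 'o'
  'l' (11) + 8 = 19 → 't'
  'o' (14) + 8 = 22 → 'w'
  'b' (1) + 8 = 9 → 'j'
  'e' (4) + 8 = 12 → 'm'
Result = "otwjm"


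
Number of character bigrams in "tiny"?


Word: "tiny" (length 4)
Number of 2-grams = length - 2 + 1 = 4 - 2 + 1
= 3


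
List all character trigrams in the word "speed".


Word: "speed" (length 5)
Number of trigrams = 5 - 3 + 1 = 3
  Position 0: "spe"
  Position 1: "pee"
  Position 2: "eed"
Trigrams = "spe", "pee", "eed"


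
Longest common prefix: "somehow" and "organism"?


Word 1: "somehow"
Word 2: "organism"
Comparing from start:
  Pos 0: 's' != 'o' (stop)
LCP = "" (length 0)


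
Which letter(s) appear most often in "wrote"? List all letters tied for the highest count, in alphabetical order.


Word: "wrote"
Letter counts:
  'e': 1
  'o': 1
  'r': 1
  't': 1
  'w': 1
Maximum count = 1
Most frequent = 'e', 'o', 'r', 't', 'w' (1 time each)


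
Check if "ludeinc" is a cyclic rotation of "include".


Word: "include", Candidate: "ludeinc"
Method: check if candidate is substring of word+word
"includeinclude" contains "ludeinc"? Yes
Is rotation = Yes


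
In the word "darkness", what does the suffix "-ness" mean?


Suffix: -ness
Example: darkness (dark + -ness)
Meaning = state of being


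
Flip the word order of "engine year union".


Original: "engine year union"
Words (1..n): engine | year | union
Reversed (n..1): union | year | engine
Result = "union year engine"


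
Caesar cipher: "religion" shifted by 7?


Word: "religion"
Shift: 7
Each letter → (letter + shift) mod 26:
  'r' (17) + 7 = 24 → 'y'
  'e' (4) + 7 = 11 → 'l'
  'l' (11) + 7 = 18 → 's'
  'i' (8) + 7 = 15 → 'p'
  'g' (6) + 7 = 13 → 'n'
  'i' (8) + 7 = 15 → 'p'
  'o' (14) + 7 = 21 → 'v'
  'n' (13) + 7 = 20 → 'u'
Result = "ylspnpvu"


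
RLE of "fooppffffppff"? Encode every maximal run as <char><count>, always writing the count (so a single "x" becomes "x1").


String: "fooppffffppff"
Scanning for consecutive runs:
  'f' x 1
  'o' x 2
  'p' x 2
  'f' x 4
  'p' x 2
  'f' x 2
RLE = "f1o2p2f4p2f2"


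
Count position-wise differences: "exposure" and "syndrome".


Comparing character by character (same length = 8):
  Pos 0: 'e' vs 's' !=
  Pos 1: 'x' vs 'y' !=
  Pos 2: 'p' vs 'n' !=
  Pos 3: 'o' vs 'd' !=
  Pos 4: 's' vs 'r' !=
  Pos 5: 'u' vs 'o' !=
  Pos 6: 'r' vs 'm' !=
  Pos 7: 'e' vs 'e' =
Hamming distance = 7


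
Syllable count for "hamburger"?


Word: "hamburger"
Syllable breakdown: ham | bur | ger
Counting: 3 parts
= 3 syllables


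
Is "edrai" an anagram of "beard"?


Word 1: "beard" → sorted: abder
Word 2: "edrai" → sorted: adeir
Same letters? abder != adeir
Anagram = No


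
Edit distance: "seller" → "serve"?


Word 1: "seller" (length 6)
Word 2: "serve" (length 5)
One optimal edit sequence (insert/delete/substitute each cost 1):
  1. keep 's'
  2. keep 'e'
  3. substitute 'l' -> 'r'  (+1)
  4. substitute 'l' -> 'v'  (+1)
  5. keep 'e'
  6. delete 'r'  (+1)
Total edit operations: 3
Edit distance = 3


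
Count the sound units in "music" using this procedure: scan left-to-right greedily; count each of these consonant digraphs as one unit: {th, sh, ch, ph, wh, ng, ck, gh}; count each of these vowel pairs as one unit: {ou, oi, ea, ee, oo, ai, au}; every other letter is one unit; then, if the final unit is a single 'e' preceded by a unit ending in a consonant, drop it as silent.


Word: "music" (5 letters)
Left-to-right scan:
  [1] 'm' (letter)
  [2] 'u' (letter)
  [3] 's' (letter)
  [4] 'i' (letter)
  [5] 'c' (letter)
Units from scan: 5
Sound units = 5 units


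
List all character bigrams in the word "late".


Word: "late" (length 4)
Number of bigrams = 4 - 2 + 1 = 3
  Position 0: "la"
  Position 1: "at"
  Position 2: "te"
Bigrams = "la", "at", "te"


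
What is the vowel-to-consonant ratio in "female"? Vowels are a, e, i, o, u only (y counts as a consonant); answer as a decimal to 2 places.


Word: "female"
Vowels (a,e,i,o,u): 3
Consonants: 3
Ratio = 3/3
= 1.00


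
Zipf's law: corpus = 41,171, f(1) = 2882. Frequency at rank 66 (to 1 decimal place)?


Zipf's law: f(r) = f(1) / r
f(1) = 2882
f(66) = 2882 / 66
= 43.7 occurrences


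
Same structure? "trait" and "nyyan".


Pattern of "trait": [0, 1, 2, 3, 0]
Pattern of "nyyan": [0, 1, 1, 2, 0]
Patterns do not match
Same pattern = No


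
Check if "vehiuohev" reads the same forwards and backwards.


Word: "vehiuohev"
Reversed: "vehouihev"
Forward == Backward? vehiuohev != vehouihev
Palindrome = No


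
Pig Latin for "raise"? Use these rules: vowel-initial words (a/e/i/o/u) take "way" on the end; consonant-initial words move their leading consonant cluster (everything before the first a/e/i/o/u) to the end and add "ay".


Word: "raise"
Starts with consonant(s) → move to end, add 'ay'
Consonant cluster: "r"
Pig Latin = "aiseray"


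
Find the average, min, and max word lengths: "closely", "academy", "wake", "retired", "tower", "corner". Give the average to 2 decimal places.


Lengths: "closely"=7, "academy"=7, "wake"=4, "retired"=7, "tower"=5, "corner"=6
Sum = 36, Count = 6
Average = 36/6 = 6.00
= avg=6.00, min=4, max=7


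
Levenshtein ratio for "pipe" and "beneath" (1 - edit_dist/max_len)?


Word 1: "pipe" (length 4)
Word 2: "beneath" (length 7)
One optimal edit sequence:
  1. substitute 'p' -> 'b'  (+1)
  2. substitute 'i' -> 'e'  (+1)
  3. substitute 'p' -> 'n'  (+1)
  4. keep 'e'
  5. insert 'a'  (+1)
  6. insert 't'  (+1)
  7. insert 'h'  (+1)
Edit distance = 6
Max length = max(4, 7) = 7
Similarity = 1 - 6/7
= 0.1429


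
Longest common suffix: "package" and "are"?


Word 1: "package"
Word 2: "are"
Comparing from end:
  Pos -1: 'e' == 'e'
  Pos -2: 'g' != 'r' (stop)
LCS = "e" (length 1)


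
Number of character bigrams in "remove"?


Word: "remove" (length 6)
Number of 2-grams = length - 2 + 1 = 6 - 2 + 1
= 5


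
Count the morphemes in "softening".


Word: "softening"
Morphemes: soft + -en + -ing
Each morpheme carries meaning
= 3 morphemes


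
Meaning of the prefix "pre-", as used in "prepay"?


Prefix: pre-
As in: prepay -> pre- + pay
Meaning = before


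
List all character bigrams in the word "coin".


Word: "coin" (length 4)
Number of bigrams = 4 - 2 + 1 = 3
  Position 0: "co"
  Position 1: "oi"
  Position 2: "in"
Bigrams = "co", "oi", "in"


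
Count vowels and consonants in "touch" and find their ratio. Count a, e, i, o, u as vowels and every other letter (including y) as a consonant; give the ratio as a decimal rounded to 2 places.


Word: "touch"
Vowels (a,e,i,o,u): 2
Consonants: 3
Ratio = 2/3
= 0.67


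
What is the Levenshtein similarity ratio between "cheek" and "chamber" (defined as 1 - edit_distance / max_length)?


Word 1: "cheek" (length 5)
Word 2: "chamber" (length 7)
One optimal edit sequence:
  1. keep 'c'
  2. keep 'h'
  3. insert 'a'  (+1)
  4. insert 'm'  (+1)
  5. substitute 'e' -> 'b'  (+1)
  6. keep 'e'
  7. substitute 'k' -> 'r'  (+1)
Edit distance = 4
Max length = max(5, 7) = 7
Similarity = 1 - 4/7
= 0.4286


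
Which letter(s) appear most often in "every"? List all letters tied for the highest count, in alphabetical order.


Word: "every"
Letter counts:
  'e': 2
  'r': 1
  'v': 1
  'y': 1
Maximum count = 2
Most frequent = 'e' (2 times each)


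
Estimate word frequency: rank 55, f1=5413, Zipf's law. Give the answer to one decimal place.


Zipf's law: f(r) = f(1) / r
f(1) = 5413
f(55) = 5413 / 55
= 98.4 occurrences


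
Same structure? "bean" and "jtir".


Pattern of "bean": [0, 1, 2, 3]
Pattern of "jtir": [0, 1, 2, 3]
Patterns match
Same pattern = Yes


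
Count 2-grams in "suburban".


Word: "suburban" (length 8)
Number of 2-grams = length - 2 + 1 = 8 - 2 + 1
= 7


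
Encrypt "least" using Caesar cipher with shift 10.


Word: "least"
Shift: 10
Each letter → (letter + shift) mod 26:
  'l' (11) + 10 = 21 → 'v'
  'e' (4) + 10 = 14 → 'o'
  'a' (0) + 10 = 10 → 'k'
  's' (18) + 10 = 2 → 'c'
  't' (19) + 10 = 3 → 'd'
Result = "vokcd"


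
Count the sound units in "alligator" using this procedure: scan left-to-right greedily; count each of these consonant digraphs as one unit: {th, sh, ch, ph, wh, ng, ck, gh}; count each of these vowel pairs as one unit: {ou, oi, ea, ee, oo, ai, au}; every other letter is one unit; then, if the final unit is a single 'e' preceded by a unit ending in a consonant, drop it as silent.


Word: "alligator" (9 letters)
Left-to-right scan:
  [1] 'a' (letter)
  [2] 'l' (letter)
  [3] 'l' (letter)
  [4] 'i' (letter)
  [5] 'g' (letter)
  [6] 'a' (letter)
  [7] 't' (letter)
  [8] 'o' (letter)
  [9] 'r' (letter)
Units from scan: 9
Sound units = 9 units


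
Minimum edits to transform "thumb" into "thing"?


Word 1: "thumb" (length 5)
Word 2: "thing" (length 5)
One optimal edit sequence (insert/delete/substitute each cost 1):
  1. keep 't'
  2. keep 'h'
  3. substitute 'u' -> 'i'  (+1)
  4. substitute 'm' -> 'n'  (+1)
  5. substitute 'b' -> 'g'  (+1)
Total edit operations: 3
Edit distance = 3


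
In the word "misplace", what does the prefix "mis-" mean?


Prefix: mis-
Example: misplace = mis- + place
Meaning = wrongly


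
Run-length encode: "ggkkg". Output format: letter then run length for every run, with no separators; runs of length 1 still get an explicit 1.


String: "ggkkg"
Scanning for consecutive runs:
  'g' x 2
  'k' x 2
  'g' x 1
RLE = "g2k2g1"


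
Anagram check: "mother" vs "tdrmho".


Word 1: "mother" → sorted: ehmort
Word 2: "tdrmho" → sorted: dhmort
Same letters? ehmort != dhmort
Anagram = No


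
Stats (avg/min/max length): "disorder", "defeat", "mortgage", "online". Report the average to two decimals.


Lengths: "disorder"=8, "defeat"=6, "mortgage"=8, "online"=6
Sum = 28, Count = 4
Average = 28/4 = 7.00
= avg=7.00, min=6, max=8


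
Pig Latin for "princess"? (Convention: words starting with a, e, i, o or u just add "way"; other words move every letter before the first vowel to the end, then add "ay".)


Word: "princess"
Starts with consonant(s) → move to end, add 'ay'
Consonant cluster: "pr"
Pig Latin = "incesspray"


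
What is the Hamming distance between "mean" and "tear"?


Comparing character by character (same length = 4):
  Pos 0: 'm' vs 't' !=
  Pos 1: 'e' vs 'e' =
  Pos 2: 'a' vs 'a' =
  Pos 3: 'n' vs 'r' !=
Hamming distance = 2


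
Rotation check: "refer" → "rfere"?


Word: "refer", Candidate: "rfere"
Method: check if candidate is substring of word+word
"referrefer" contains "rfere"? No
Is rotation = No


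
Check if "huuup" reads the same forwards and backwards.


Word: "huuup"
Reversed: "puuuh"
Forward == Backward? huuup != puuuh
Palindrome = No


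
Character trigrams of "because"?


Word: "because" (length 7)
Number of trigrams = 7 - 3 + 1 = 5
  Position 0: "bec"
  Position 1: "eca"
  Position 2: "cau"
  Position 3: "aus"
  Position 4: "use"
Trigrams = "bec", "eca", "cau", "aus", "use"


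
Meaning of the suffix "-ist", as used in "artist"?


Suffix: -ist
Example: artist (art + -ist)
Meaning = one who practices


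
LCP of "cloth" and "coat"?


Word 1: "cloth"
Word 2: "coat"
Comparing from start:
  Pos 0: 'c' == 'c'
  Pos 1: 'l' != 'o' (stop)
LCP = "c" (length 1)


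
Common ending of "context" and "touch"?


Word 1: "context"
Word 2: "touch"
Comparing from end:
  Pos -1: 't' != 'h' (stop)
LCS = "" (length 0)


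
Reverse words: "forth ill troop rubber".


Original: "forth ill troop rubber"
Words (1..n): forth | ill | troop | rubber
Reversed (n..1): rubber | troop | ill | forth
Result = "rubber troop ill forth"


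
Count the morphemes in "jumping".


Word: "jumping"
Morphemes: jump + -ing
Each morpheme carries meaning
= 2 morphemes


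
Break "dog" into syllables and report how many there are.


Word: "dog"
Syllable breakdown: dog
Counting: 1 part
= 1 syllable


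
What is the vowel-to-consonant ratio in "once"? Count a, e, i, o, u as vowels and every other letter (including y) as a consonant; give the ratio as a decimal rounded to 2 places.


Word: "once"
Vowels (a,e,i,o,u): 2
Consonants: 2
Ratio = 2/2
= 1.00


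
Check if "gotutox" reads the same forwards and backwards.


Word: "gotutox"
Reversed: "xotutog"
Forward == Backward? gotutox != xotutog
Palindrome = No


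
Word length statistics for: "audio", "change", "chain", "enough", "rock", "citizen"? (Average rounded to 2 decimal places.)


Lengths: "audio"=5, "change"=6, "chain"=5, "enough"=6, "rock"=4, "citizen"=7
Sum = 33, Count = 6
Average = 33/6 = 5.50
= avg=5.50, min=4, max=7


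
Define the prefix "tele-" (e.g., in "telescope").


Prefix: tele-
As in: telescope -> tele- + scope
Meaning = distant


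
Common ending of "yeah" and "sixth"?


Word 1: "yeah"
Word 2: "sixth"
Comparing from end:
  Pos -1: 'h' == 'h'
  Pos -2: 'a' != 't' (stop)
LCS = "h" (length 1)


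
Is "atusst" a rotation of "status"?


Word: "status", Candidate: "atusst"
Method: check if candidate is substring of word+word
"statusstatus" contains "atusst"? Yes
Is rotation = Yes


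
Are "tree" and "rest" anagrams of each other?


Word 1: "tree" → sorted: eert
Word 2: "rest" → sorted: erst
Same letters? eert != erst
Anagram = No


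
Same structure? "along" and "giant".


Pattern of "along": [0, 1, 2, 3, 4]
Pattern of "giant": [0, 1, 2, 3, 4]
Patterns match
Same pattern = Yes


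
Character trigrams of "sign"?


Word: "sign" (length 4)
Number of trigrams = 4 - 3 + 1 = 2
  Position 0: "sig"
  Position 1: "ign"
Trigrams = "sig", "ign"


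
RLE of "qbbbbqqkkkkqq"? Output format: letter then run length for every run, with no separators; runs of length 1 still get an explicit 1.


String: "qbbbbqqkkkkqq"
Scanning for consecutive runs:
  'q' x 1
  'b' x 4
  'q' x 2
  'k' x 4
  'q' x 2
RLE = "q1b4q2k4q2"


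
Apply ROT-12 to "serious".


Word: "serious"
Shift: 12
Each letter → (letter + shift) mod 26:
  's' (18) + 12 = 4 → 'e'
  'e' (4) + 12 = 16 → 'q'
  'r' (17) + 12 = 3 → 'd'
  'i' (8) + 12 = 20 → 'u'
  'o' (14) + 12 = 0 → 'a'
  'u' (20) + 12 = 6 → 'g'
  's' (18) + 12 = 4 → 'e'
Result = "eqduage"


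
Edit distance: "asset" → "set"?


Word 1: "asset" (length 5)
Word 2: "set" (length 3)
One optimal edit sequence (insert/delete/substitute each cost 1):
  1. delete 'a'  (+1)
  2. delete 's'  (+1)
  3. keep 's'
  4. keep 'e'
  5. keep 't'
Total edit operations: 2
Edit distance = 2


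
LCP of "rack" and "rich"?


Word 1: "rack"
Word 2: "rich"
Comparing from start:
  Pos 0: 'r' == 'r'
  Pos 1: 'a' != 'i' (stop)
LCP = "r" (length 1)


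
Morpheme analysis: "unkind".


Word: "unkind"
Morphemes: un- + kind
Each morpheme carries meaning
= 2 morphemes


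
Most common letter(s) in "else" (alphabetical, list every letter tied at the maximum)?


Word: "else"
Letter counts:
  'e': 2
  'l': 1
  's': 1
Maximum count = 2
Most frequent = 'e' (2 times each)


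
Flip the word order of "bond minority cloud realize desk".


Original: "bond minority cloud realize desk"
Words (1..n): bond | minority | cloud | realize | desk
Reversed (n..1): desk | realize | cloud | minority | bond
Result = "desk realize cloud minority bond"


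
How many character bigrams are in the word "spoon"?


Word: "spoon" (length 5)
Number of 2-grams = length - 2 + 1 = 5 - 2 + 1
= 4


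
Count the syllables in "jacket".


Word: "jacket"
Syllable breakdown: jack · et
Counting: 2 parts
= 2 syllables


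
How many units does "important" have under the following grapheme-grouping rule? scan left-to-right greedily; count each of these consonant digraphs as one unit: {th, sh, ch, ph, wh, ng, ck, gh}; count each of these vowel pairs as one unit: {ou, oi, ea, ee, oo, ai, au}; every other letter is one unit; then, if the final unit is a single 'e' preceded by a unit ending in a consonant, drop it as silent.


Word: "important" (9 letters)
Left-to-right scan:
  [1] 'i' (letter)
  [2] 'm' (letter)
  [3] 'p' (letter)
  [4] 'o' (letter)
  [5] 'r' (letter)
  [6] 't' (letter)
  [7] 'a' (letter)
  [8] 'n' (letter)
  [9] 't' (letter)
Units from scan: 9
Sound units = 9 units


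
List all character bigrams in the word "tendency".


Word: "tendency" (length 8)
Number of bigrams = 8 - 2 + 1 = 7
  Position 0: "te"
  Position 1: "en"
  Position 2: "nd"
  Position 3: "de"
  Position 4: "en"
  Position 5: "nc"
  Position 6: "cy"
Bigrams = "te", "en", "nd", "de", "en", "nc", "cy"


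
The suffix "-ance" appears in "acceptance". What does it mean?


Suffix: -ance
Example: acceptance (accept + -ance)
Meaning = state of


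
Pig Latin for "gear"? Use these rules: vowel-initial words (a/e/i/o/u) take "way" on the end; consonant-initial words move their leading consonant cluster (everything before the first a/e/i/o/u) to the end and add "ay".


Word: "gear"
Starts with consonant(s) → move to end, add 'ay'
Consonant cluster: "g"
Pig Latin = "eargay"


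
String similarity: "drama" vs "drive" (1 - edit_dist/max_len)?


Word 1: "drama" (length 5)
Word 2: "drive" (length 5)
One optimal edit sequence:
  1. keep 'd'
  2. keep 'r'
  3. substitute 'a' -> 'i'  (+1)
  4. substitute 'm' -> 'v'  (+1)
  5. substitute 'a' -> 'e'  (+1)
Edit distance = 3
Max length = max(5, 5) = 5
Similarity = 1 - 3/5
= 0.4000


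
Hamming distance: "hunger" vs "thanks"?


Comparing character by character (same length = 6):
  Pos 0: 'h' vs 't' !=
  Pos 1: 'u' vs 'h' !=
  Pos 2: 'n' vs 'a' !=
  Pos 3: 'g' vs 'n' !=
  Pos 4: 'e' vs 'k' !=
  Pos 5: 'r' vs 's' !=
Hamming distance = 6


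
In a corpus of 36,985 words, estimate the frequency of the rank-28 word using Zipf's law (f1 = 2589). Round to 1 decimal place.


Zipf's law: f(r) = f(1) / r
f(1) = 2589
f(28) = 2589 / 28
= 92.5 occurrences


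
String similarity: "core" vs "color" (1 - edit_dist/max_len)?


Word 1: "core" (length 4)
Word 2: "color" (length 5)
One optimal edit sequence:
  1. keep 'c'
  2. keep 'o'
  3. insert 'l'  (+1)
  4. substitute 'r' -> 'o'  (+1)
  5. substitute 'e' -> 'r'  (+1)
Edit distance = 3
Max length = max(4, 5) = 5
Similarity = 1 - 3/5
= 0.4000


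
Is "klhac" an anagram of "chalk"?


Word 1: "chalk" → sorted: achkl
Word 2: "klhac" → sorted: achkl
Same letters? achkl == achkl
Anagram = Yes


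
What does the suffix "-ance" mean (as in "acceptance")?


Suffix: -ance
As in: acceptance -> accept + -ance
Meaning = state of


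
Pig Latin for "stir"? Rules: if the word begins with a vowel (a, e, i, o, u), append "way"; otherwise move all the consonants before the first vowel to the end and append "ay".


Word: "stir"
Starts with consonant(s) → move to end, add 'ay'
Consonant cluster: "st"
Pig Latin = "irstay"


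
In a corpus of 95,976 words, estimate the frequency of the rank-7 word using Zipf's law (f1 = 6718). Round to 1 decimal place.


Zipf's law: f(r) = f(1) / r
f(1) = 6718
f(7) = 6718 / 7
= 959.7 occurrences


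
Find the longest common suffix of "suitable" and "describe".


Word 1: "suitable"
Word 2: "describe"
Comparing from end:
  Pos -1: 'e' == 'e'
  Pos -2: 'l' != 'b' (stop)
LCS = "e" (length 1)


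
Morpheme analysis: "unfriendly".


Word: "unfriendly"
Morphemes: un- + friend + -ly
Each morpheme carries meaning
= 3 morphemes


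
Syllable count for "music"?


Word: "music"
Syllable breakdown: mu | sic
Counting: 2 parts
= 2 syllables


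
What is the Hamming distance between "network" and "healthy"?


Comparing character by character (same length = 7):
  Pos 0: 'n' vs 'h' !=
  Pos 1: 'e' vs 'e' =
  Pos 2: 't' vs 'a' !=
  Pos 3: 'w' vs 'l' !=
  Pos 4: 'o' vs 't' !=
  Pos 5: 'r' vs 'h' !=
  Pos 6: 'k' vs 'y' !=
Hamming distance = 6


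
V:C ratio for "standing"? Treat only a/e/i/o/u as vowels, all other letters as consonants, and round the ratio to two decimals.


Word: "standing"
Vowels (a,e,i,o,u): 2
Consonants: 6
Ratio = 2/6
= 0.33


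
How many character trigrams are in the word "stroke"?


Word: "stroke" (length 6)
Number of 3-grams = length - 3 + 1 = 6 - 3 + 1
= 4


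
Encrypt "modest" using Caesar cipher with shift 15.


Word: "modest"
Shift: 15
Each letter → (letter + shift) mod 26:
  'm' (12) + 15 = 1 → 'b'
  'o' (14) + 15 = 3 → 'd'
  'd' (3) + 15 = 18 → 's'
  'e' (4) + 15 = 19 → 't'
  's' (18) + 15 = 7 → 'h'
  't' (19) + 15 = 8 → 'i'
Result = "bdsthi"


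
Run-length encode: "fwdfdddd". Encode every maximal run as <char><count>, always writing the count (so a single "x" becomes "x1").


String: "fwdfdddd"
Scanning for consecutive runs:
  'f' x 1
  'w' x 1
  'd' x 1
  'f' x 1
  'd' x 4
RLE = "f1w1d1f1d4"


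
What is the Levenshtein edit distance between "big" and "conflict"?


Word 1: "big" (length 3)
Word 2: "conflict" (length 8)
One optimal edit sequence (insert/delete/substitute each cost 1):
  1. insert 'c'  (+1)
  2. insert 'o'  (+1)
  3. insert 'n'  (+1)
  4. insert 'f'  (+1)
  5. substitute 'b' -> 'l'  (+1)
  6. keep 'i'
  7. insert 'c'  (+1)
  8. substitute 'g' -> 't'  (+1)
Total edit operations: 7
Edit distance = 7


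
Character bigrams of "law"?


Word: "law" (length 3)
Number of bigrams = 3 - 2 + 1 = 2
  Position 0: "la"
  Position 1: "aw"
Bigrams = "la", "aw"


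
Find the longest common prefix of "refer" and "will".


Word 1: "refer"
Word 2: "will"
Comparing from start:
  Pos 0: 'r' != 'w' (stop)
LCP = "" (length 0)


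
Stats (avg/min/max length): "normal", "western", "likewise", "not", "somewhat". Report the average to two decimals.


Lengths: "normal"=6, "western"=7, "likewise"=8, "not"=3, "somewhat"=8
Sum = 32, Count = 5
Average = 32/5 = 6.40
= avg=6.40, min=3, max=8


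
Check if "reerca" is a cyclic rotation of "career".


Word: "career", Candidate: "reerca"
Method: check if candidate is substring of word+word
"careercareer" contains "reerca"? Yes
Is rotation = Yes


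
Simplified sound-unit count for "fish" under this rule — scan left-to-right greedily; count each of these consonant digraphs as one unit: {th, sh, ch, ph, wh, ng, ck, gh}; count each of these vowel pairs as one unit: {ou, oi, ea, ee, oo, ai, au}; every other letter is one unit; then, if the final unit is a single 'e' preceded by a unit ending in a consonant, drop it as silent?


Word: "fish" (4 letters)
Left-to-right scan:
  [1] 'f' (letter)
  [2] 'i' (letter)
  [3] 'sh' (digraph)
Units from scan: 3
Sound units = 3 units


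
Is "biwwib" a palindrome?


Word: "biwwib"
Reversed: "biwwib"
Forward == Backward? biwwib == biwwib
Palindrome = Yes


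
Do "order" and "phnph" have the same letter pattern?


Pattern of "order": [0, 1, 2, 3, 1]
Pattern of "phnph": [0, 1, 2, 0, 1]
Patterns do not match
Same pattern = No


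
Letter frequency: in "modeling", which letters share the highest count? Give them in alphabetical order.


Word: "modeling"
Letter counts:
  'd': 1
  'e': 1
  'g': 1
  'i': 1
  'l': 1
  'm': 1
  'n': 1
  'o': 1
Maximum count = 1
Most frequent = 'd', 'e', 'g', 'i', 'l', 'm', 'n', 'o' (1 time each)


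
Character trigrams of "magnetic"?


Word: "magnetic" (length 8)
Number of trigrams = 8 - 3 + 1 = 6
  Position 0: "mag"
  Position 1: "agn"
  Position 2: "gne"
  Position 3: "net"
  Position 4: "eti"
  Position 5: "tic"
Trigrams = "mag", "agn", "gne", "net", "eti", "tic"


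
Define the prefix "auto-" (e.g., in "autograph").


Prefix: auto-
Example: autograph = auto- + graph
Meaning = self


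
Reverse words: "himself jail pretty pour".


Original: "himself jail pretty pour"
Words (1..n): himself | jail | pretty | pour
Reversed (n..1): pour | pretty | jail | himself
Result = "pour pretty jail himself"


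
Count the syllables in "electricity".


Word: "electricity"
Syllable breakdown: e | lec | tric | i | ty
Counting: 5 parts
= 5 syllables


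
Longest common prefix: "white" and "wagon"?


Word 1: "white"
Word 2: "wagon"
Comparing from start:
  Pos 0: 'w' == 'w'
  Pos 1: 'h' != 'a' (stop)
LCP = "w" (length 1)


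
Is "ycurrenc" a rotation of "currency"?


Word: "currency", Candidate: "ycurrenc"
Method: check if candidate is substring of word+word
"currencycurrency" contains "ycurrenc"? Yes
Is rotation = Yes


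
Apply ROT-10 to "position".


Word: "position"
Shift: 10
Each letter → (letter + shift) mod 26:
  'p' (15) + 10 = 25 → 'z'
  'o' (14) + 10 = 24 → 'y'
  's' (18) + 10 = 2 → 'c'
  'i' (8) + 10 = 18 → 's'
  't' (19) + 10 = 3 → 'd'
  'i' (8) + 10 = 18 → 's'
  'o' (14) + 10 = 24 → 'y'
  'n' (13) + 10 = 23 → 'x'
Result = "zycsdsyx"


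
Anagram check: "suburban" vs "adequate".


Word 1: "suburban" → sorted: abbnrsuu
Word 2: "adequate" → sorted: aadeeqtu
Same letters? abbnrsuu != aadeeqtu
Anagram = No


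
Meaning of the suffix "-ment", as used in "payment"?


Suffix: -ment
Example: payment (pay + -ment)
Meaning = result of action


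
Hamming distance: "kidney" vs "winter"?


Comparing character by character (same length = 6):
  Pos 0: 'k' vs 'w' !=
  Pos 1: 'i' vs 'i' =
  Pos 2: 'd' vs 'n' !=
  Pos 3: 'n' vs 't' !=
  Pos 4: 'e' vs 'e' =
  Pos 5: 'y' vs 'r' !=
Hamming distance = 4


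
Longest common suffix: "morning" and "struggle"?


Word 1: "morning"
Word 2: "struggle"
Comparing from end:
  Pos -1: 'g' != 'e' (stop)
LCS = "" (length 0)


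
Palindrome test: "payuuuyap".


Word: "payuuuyap"
Reversed: "payuuuyap"
Forward == Backward? payuuuyap == payuuuyap
Palindrome = Yes


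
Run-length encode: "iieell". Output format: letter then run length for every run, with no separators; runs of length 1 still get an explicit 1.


String: "iieell"
Scanning for consecutive runs:
  'i' x 2
  'e' x 2
  'l' x 2
RLE = "i2e2l2"


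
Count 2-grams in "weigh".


Word: "weigh" (length 5)
Number of 2-grams = length - 2 + 1 = 5 - 2 + 1
= 4


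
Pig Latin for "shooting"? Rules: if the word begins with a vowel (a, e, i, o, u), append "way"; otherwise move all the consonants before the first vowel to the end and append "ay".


Word: "shooting"
Starts with consonant(s) → move to end, add 'ay'
Consonant cluster: "sh"
Pig Latin = "ootingshay"


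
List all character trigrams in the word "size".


Word: "size" (length 4)
Number of trigrams = 4 - 3 + 1 = 2
  Position 0: "siz"
  Position 1: "ize"
Trigrams = "siz", "ize"


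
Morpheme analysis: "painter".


Word: "painter"
Morphemes: paint + -er
Each morpheme carries meaning
= 2 morphemes


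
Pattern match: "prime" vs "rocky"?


Pattern of "prime": [0, 1, 2, 3, 4]
Pattern of "rocky": [0, 1, 2, 3, 4]
Patterns match
Same pattern = Yes
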